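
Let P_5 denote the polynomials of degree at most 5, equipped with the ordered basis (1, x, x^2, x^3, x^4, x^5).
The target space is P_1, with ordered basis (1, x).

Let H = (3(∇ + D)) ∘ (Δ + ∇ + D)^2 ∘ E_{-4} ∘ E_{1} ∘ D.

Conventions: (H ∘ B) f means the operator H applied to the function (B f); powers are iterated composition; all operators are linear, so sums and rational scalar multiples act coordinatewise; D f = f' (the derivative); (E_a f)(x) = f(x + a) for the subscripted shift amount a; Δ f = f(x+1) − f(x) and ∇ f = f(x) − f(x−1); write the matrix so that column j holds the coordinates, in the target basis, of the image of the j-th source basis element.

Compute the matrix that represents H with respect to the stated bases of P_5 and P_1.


the matrix is [[0, 0, 0, 0, 1296, -21060]; [0, 0, 0, 0, 0, 6480]] (rows listed top to bottom)

image of 1: 0
image of x: 0
image of x^2: 0
image of x^3: 0
image of x^4: 1296
image of x^5: 6480x - 21060
each image's coordinates form column j of the matrix


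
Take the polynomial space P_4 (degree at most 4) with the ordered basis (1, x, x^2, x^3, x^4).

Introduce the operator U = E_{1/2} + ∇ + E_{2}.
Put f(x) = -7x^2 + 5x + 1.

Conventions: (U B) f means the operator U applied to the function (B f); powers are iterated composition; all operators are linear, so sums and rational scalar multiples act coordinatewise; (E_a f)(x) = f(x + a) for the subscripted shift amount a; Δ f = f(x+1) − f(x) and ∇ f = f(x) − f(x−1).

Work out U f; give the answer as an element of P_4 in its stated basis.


E_{1/2} f = -7x^2 - 2x + 7/4
∇ f = -14x + 12
E_{2} f = -7x^2 - 23x - 17
(E_{1/2} + ∇ + E_{2}) f = -14x^2 - 39x - 13/4

g(x) = -14x^2 - 39x - 13/4


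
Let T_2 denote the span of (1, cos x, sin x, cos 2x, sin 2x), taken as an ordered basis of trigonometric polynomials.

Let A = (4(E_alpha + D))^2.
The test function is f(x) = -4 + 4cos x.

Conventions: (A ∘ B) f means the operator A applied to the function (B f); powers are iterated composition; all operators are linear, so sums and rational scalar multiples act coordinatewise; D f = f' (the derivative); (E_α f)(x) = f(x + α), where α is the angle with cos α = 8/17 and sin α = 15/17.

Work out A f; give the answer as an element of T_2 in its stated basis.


E_alpha f = -4 + (32/17)cos x - (60/17)sin x
D f = -4sin x
(E_alpha + D) f = -4 + (32/17)cos x - (128/17)sin x
(4(E_alpha + D)) f = -16 + (128/17)cos x - (512/17)sin x
E_alpha (4(E_alpha + D)) f = -16 - (6656/289)cos x - (6016/289)sin x
D (4(E_alpha + D)) f = -(512/17)cos x - (128/17)sin x
(E_alpha + D) (4(E_alpha + D)) f = -16 - (15360/289)cos x - (8192/289)sin x
(4(E_alpha + D)) (4(E_alpha + D)) f = -64 - (61440/289)cos x - (32768/289)sin x

g(x) = -64 - (61440/289)cos x - (32768/289)sin x


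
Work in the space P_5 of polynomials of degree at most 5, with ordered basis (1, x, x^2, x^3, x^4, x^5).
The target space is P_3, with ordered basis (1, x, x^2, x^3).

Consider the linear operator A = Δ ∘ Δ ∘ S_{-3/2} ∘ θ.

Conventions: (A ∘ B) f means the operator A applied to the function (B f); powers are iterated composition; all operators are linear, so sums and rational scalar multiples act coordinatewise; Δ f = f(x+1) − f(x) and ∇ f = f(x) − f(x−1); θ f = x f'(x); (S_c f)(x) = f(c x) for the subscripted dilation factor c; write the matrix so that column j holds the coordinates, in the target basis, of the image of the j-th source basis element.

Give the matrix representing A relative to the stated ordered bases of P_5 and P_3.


the matrix is [[0, 0, 9, -243/4, 567/2, -18225/16]; [0, 0, 0, -243/4, 486, -42525/16]; [0, 0, 0, 0, 243, -18225/8]; [0, 0, 0, 0, 0, -6075/8]] (rows listed top to bottom)

image of 1: 0
image of x: 0
image of x^2: 9
image of x^3: -(243/4)x - 243/4
image of x^4: 243x^2 + 486x + 567/2
image of x^5: -(6075/8)x^3 - (18225/8)x^2 - (42525/16)x - 18225/16
each image's coordinates form column j of the matrix


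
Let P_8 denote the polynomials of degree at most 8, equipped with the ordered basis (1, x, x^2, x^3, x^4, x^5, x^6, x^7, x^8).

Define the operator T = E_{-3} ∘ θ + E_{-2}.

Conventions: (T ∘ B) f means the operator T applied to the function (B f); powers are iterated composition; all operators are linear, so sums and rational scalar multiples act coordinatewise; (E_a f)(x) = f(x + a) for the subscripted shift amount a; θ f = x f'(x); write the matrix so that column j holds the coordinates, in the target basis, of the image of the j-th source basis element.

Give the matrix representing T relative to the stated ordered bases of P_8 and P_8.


image of 1: 1
image of x: 2x - 5
image of x^2: 3x^2 - 16x + 22
image of x^3: 4x^3 - 33x^2 + 93x - 89
image of x^4: 5x^4 - 56x^3 + 240x^2 - 464x + 340
image of x^5: 6x^5 - 85x^4 + 490x^3 - 1430x^2 + 2105x - 1247
image of x^6: 7x^6 - 120x^5 + 870x^4 - 3400x^3 + 7530x^2 - 8940x + 4438
image of x^7: 8x^7 - 161x^6 + 1407x^5 - 6895x^4 + 20405x^3 - 36393x^2 + 36169x - 15437
image of x^8: 9x^8 - 208x^7 + 2128x^6 - 12544x^5 + 46480x^4 - 110656x^3 + 165088x^2 - 140992x + 52744
each image's coordinates form column j of the matrix

the matrix is [[1, -5, 22, -89, 340, -1247, 4438, -15437, 52744]; [0, 2, -16, 93, -464, 2105, -8940, 36169, -140992]; [0, 0, 3, -33, 240, -1430, 7530, -36393, 165088]; [0, 0, 0, 4, -56, 490, -3400, 20405, -110656]; [0, 0, 0, 0, 5, -85, 870, -6895, 46480]; [0, 0, 0, 0, 0, 6, -120, 1407, -12544]; [0, 0, 0, 0, 0, 0, 7, -161, 2128]; [0, 0, 0, 0, 0, 0, 0, 8, -208]; [0, 0, 0, 0, 0, 0, 0, 0, 9]] (rows listed top to bottom)


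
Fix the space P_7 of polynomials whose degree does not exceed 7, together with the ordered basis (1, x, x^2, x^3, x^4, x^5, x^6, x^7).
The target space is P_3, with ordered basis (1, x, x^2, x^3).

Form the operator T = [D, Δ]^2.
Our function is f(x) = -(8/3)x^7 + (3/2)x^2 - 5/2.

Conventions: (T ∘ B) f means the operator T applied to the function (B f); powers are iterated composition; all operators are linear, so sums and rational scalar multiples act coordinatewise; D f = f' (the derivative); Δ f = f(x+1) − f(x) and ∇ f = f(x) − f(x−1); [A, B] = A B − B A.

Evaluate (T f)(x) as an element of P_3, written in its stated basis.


the image equals g(x) = 0

Δ f = -(56/3)x^6 - 56x^5 - (280/3)x^4 - (280/3)x^3 - 56x^2 - (47/3)x - 7/6
D Δ f = -112x^5 - 280x^4 - (1120/3)x^3 - 280x^2 - 112x - 47/3
D f = -(56/3)x^6 + 3x
Δ D f = -112x^5 - 280x^4 - (1120/3)x^3 - 280x^2 - 112x - 47/3
[D, Δ] f = 0
Δ [D, Δ] f = 0
D Δ [D, Δ] f = 0
D [D, Δ] f = 0
Δ D [D, Δ] f = 0
[D, Δ] [D, Δ] f = 0


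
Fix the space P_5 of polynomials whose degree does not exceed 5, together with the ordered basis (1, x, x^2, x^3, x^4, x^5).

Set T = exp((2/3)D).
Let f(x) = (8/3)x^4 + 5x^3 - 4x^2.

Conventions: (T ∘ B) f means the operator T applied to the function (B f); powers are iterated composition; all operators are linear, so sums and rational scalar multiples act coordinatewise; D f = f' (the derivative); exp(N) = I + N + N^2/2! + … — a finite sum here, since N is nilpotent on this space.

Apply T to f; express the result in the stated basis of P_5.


the image equals g(x) = (8/3)x^4 + (109/9)x^3 + (118/9)x^2 + (364/81)x + 56/243

order-1 term: (64/9)x^3 + 10x^2 - (16/3)x
order-2 term: (64/9)x^2 + (20/3)x - 16/9
order-3 term: (256/81)x + 40/27
order-4 term: 128/243
the series for exp((2/3)D) f terminates at order 4
exp((2/3)D) f = (8/3)x^4 + (109/9)x^3 + (118/9)x^2 + (364/81)x + 56/243


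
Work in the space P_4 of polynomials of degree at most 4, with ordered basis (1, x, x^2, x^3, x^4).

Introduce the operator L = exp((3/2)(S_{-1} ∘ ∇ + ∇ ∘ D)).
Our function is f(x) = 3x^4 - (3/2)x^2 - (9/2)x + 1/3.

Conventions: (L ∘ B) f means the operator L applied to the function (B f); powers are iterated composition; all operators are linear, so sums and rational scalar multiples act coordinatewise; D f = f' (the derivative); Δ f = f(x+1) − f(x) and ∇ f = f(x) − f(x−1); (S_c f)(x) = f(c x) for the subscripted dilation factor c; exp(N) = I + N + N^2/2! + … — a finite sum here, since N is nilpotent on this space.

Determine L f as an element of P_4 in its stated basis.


order-1 term: -18x^3 + 27x^2 - (135/2)x + 9/2
order-2 term: -(81/2)x^2 - 162x - 27/8
order-3 term: (81/2)x - 405/4
order-4 term: 243/16
the series for exp((3/2)(S_{-1} ∘ ∇ + ∇ ∘ D)) f terminates at order 4
exp((3/2)(S_{-1} ∘ ∇ + ∇ ∘ D)) f = 3x^4 - 18x^3 - 15x^2 - (387/2)x - 4061/48

the result is g(x) = 3x^4 - 18x^3 - 15x^2 - (387/2)x - 4061/48


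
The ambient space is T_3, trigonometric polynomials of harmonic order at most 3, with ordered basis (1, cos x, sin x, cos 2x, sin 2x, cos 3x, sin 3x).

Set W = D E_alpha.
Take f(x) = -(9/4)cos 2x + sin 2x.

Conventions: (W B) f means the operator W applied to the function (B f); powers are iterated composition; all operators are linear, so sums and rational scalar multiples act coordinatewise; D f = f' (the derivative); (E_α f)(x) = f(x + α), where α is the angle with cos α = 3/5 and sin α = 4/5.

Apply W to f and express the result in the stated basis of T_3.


E_alpha f = (159/100)cos 2x + (47/25)sin 2x
D E_alpha f = (94/25)cos 2x - (159/50)sin 2x

g(x) = (94/25)cos 2x - (159/50)sin 2x


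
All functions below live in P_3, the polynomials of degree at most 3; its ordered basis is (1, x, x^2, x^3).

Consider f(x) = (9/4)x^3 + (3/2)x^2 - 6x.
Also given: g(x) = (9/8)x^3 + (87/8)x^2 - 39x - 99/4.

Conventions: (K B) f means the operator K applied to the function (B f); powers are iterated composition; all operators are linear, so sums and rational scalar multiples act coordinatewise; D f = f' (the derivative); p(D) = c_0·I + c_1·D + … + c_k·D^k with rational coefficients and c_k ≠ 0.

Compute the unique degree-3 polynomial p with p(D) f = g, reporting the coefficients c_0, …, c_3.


c_0 = 1/2, c_1 = 3/2, c_2 = -3, c_3 = -1/2

D^0 f = (9/4)x^3 + (3/2)x^2 - 6x
D^1 f = (27/4)x^2 + 3x - 6
D^2 f = (27/2)x + 3
D^3 f = 27/2
matching coefficients of g against c_0 f + c_1 Df + … from the top degree down determines the c_i
solution: c_0 = 1/2, c_1 = 3/2, c_2 = -3, c_3 = -1/2


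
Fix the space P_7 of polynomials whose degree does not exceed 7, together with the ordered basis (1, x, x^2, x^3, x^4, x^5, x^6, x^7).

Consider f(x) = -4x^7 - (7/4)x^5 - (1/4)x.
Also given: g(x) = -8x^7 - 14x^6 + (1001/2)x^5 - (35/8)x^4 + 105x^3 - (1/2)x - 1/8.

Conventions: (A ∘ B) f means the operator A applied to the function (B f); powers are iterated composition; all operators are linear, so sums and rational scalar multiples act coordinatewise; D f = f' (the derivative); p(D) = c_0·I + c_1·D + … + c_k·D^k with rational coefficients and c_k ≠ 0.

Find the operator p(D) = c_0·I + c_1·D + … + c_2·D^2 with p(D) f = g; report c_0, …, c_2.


D^0 f = -4x^7 - (7/4)x^5 - (1/4)x
D^1 f = -28x^6 - (35/4)x^4 - 1/4
D^2 f = -168x^5 - 35x^3
matching coefficients of g against c_0 f + c_1 Df + … from the top degree down determines the c_i
solution: c_0 = 2, c_1 = 1/2, c_2 = -3

p(D) = 2·I + (1/2)·D − 3·D^2, i.e. c_0 = 2, c_1 = 1/2, c_2 = -3


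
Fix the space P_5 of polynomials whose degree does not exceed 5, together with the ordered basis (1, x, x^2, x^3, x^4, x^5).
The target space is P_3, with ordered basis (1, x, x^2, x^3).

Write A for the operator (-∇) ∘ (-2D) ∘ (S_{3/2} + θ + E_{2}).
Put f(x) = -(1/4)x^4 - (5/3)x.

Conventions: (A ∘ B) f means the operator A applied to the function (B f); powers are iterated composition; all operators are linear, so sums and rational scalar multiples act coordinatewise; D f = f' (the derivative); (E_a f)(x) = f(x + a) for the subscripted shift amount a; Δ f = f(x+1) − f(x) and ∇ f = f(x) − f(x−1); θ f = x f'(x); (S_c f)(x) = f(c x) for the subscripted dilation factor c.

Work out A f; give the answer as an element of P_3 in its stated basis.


the image equals g(x) = -(483/8)x^2 + (291/8)x - 257/8

S_{3/2} f = -(81/64)x^4 - (5/2)x
θ f = -x^4 - (5/3)x
E_{2} f = -(1/4)x^4 - 2x^3 - 6x^2 - (29/3)x - 22/3
(S_{3/2} + θ + E_{2}) f = -(161/64)x^4 - 2x^3 - 6x^2 - (83/6)x - 22/3
D (S_{3/2} + θ + E_{2}) f = -(161/16)x^3 - 6x^2 - 12x - 83/6
(-2D) (S_{3/2} + θ + E_{2}) f = (161/8)x^3 + 12x^2 + 24x + 83/3
∇ (-2D) (S_{3/2} + θ + E_{2}) f = (483/8)x^2 - (291/8)x + 257/8
(-∇) (-2D) (S_{3/2} + θ + E_{2}) f = -(483/8)x^2 + (291/8)x - 257/8


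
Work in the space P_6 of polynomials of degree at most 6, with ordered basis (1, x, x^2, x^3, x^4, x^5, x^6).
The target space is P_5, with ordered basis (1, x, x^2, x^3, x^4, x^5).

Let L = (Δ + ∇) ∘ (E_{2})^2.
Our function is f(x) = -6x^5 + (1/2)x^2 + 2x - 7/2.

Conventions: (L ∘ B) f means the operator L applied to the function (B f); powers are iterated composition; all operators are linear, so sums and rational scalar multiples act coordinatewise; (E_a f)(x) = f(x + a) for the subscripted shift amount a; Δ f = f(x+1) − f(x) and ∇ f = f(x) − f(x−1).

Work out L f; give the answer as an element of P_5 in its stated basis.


E_{2} f = -6x^5 - 60x^4 - 240x^3 - (959/2)x^2 - 476x - 379/2
E_{2} E_{2} f = -6x^5 - 120x^4 - 960x^3 - (7679/2)x^2 - 7674x - 12263/2
Δ (E_{2})^2 f = -30x^4 - 540x^3 - 3660x^2 - 11069x - 25199/2
∇ (E_{2})^2 f = -30x^4 - 420x^3 - 2220x^2 - 5249x - 9361/2
(Δ + ∇) (E_{2})^2 f = -60x^4 - 960x^3 - 5880x^2 - 16318x - 17280

the image equals g(x) = -60x^4 - 960x^3 - 5880x^2 - 16318x - 17280


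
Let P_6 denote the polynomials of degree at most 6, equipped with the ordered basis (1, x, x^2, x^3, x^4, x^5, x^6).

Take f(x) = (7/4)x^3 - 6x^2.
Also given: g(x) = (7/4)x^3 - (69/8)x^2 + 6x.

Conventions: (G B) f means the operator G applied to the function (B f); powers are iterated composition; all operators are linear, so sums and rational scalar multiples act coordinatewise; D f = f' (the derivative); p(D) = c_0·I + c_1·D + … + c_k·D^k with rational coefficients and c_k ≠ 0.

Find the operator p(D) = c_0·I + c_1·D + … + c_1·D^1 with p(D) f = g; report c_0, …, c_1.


c_0 = 1, c_1 = -1/2

D^0 f = (7/4)x^3 - 6x^2
D^1 f = (21/4)x^2 - 12x
matching coefficients of g against c_0 f + c_1 Df + … from the top degree down determines the c_i
solution: c_0 = 1, c_1 = -1/2


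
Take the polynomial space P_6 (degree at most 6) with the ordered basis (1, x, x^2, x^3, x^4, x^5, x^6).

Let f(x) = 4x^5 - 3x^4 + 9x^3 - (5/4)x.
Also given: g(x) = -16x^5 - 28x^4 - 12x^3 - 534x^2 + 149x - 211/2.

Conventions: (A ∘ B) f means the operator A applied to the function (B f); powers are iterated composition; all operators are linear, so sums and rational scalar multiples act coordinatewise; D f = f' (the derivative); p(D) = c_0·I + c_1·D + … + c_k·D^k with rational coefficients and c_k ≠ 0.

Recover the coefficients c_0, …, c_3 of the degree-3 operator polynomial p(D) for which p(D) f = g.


p(D) = -4·I − 2·D − 2·D^3, i.e. c_0 = -4, c_1 = -2, c_2 = 0, c_3 = -2

D^0 f = 4x^5 - 3x^4 + 9x^3 - (5/4)x
D^1 f = 20x^4 - 12x^3 + 27x^2 - 5/4
D^2 f = 80x^3 - 36x^2 + 54x
D^3 f = 240x^2 - 72x + 54
matching coefficients of g against c_0 f + c_1 Df + … from the top degree down determines the c_i
solution: c_0 = -4, c_1 = -2, c_2 = 0, c_3 = -2


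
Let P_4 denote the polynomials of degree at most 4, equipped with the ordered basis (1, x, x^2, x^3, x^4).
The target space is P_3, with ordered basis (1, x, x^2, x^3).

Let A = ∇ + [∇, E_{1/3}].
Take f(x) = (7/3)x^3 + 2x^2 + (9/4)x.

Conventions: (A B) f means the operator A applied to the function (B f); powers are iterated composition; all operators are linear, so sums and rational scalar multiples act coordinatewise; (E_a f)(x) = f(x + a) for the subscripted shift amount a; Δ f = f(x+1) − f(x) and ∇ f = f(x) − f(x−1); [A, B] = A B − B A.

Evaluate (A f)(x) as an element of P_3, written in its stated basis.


∇ f = 7x^2 - 3x + 31/12
E_{1/3} f = (7/3)x^3 + (13/3)x^2 + (157/36)x + 343/324
∇ E_{1/3} f = 7x^2 + (5/3)x + 85/36
∇ f = 7x^2 - 3x + 31/12
E_{1/3} ∇ f = 7x^2 + (5/3)x + 85/36
[∇, E_{1/3}] f = 0
(∇ + [∇, E_{1/3}]) f = 7x^2 - 3x + 31/12

the image equals g(x) = 7x^2 - 3x + 31/12


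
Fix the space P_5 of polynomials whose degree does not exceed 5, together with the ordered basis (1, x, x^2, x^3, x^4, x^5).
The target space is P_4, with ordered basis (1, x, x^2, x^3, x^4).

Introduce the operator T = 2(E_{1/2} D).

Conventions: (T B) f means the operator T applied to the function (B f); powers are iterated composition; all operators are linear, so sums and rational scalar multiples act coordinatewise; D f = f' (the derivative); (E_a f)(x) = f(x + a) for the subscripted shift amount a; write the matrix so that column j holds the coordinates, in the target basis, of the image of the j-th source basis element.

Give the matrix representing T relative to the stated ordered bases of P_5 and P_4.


the matrix is [[0, 2, 2, 3/2, 1, 5/8]; [0, 0, 4, 6, 6, 5]; [0, 0, 0, 6, 12, 15]; [0, 0, 0, 0, 8, 20]; [0, 0, 0, 0, 0, 10]] (rows listed top to bottom)

image of 1: 0
image of x: 2
image of x^2: 4x + 2
image of x^3: 6x^2 + 6x + 3/2
image of x^4: 8x^3 + 12x^2 + 6x + 1
image of x^5: 10x^4 + 20x^3 + 15x^2 + 5x + 5/8
each image's coordinates form column j of the matrix


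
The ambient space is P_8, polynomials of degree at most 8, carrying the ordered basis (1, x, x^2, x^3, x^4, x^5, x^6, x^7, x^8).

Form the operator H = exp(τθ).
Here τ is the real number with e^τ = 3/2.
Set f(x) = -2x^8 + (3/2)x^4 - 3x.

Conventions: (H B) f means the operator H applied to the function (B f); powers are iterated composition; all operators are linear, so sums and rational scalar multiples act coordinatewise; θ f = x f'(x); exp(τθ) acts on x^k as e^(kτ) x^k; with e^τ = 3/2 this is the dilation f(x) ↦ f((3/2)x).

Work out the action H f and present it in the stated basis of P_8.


the image equals g(x) = -(6561/128)x^8 + (243/32)x^4 - (9/2)x

exp(τθ) x^k = e^(kτ) x^k; with e^τ = 3/2 this sends x^k to (3/2)^k x^k
x ↦ 3/2 x
x^4 ↦ 81/16 x^4
x^8 ↦ 6561/256 x^8
applying this coordinatewise to f: exp(τθ) f = -(6561/128)x^8 + (243/32)x^4 - (9/2)x


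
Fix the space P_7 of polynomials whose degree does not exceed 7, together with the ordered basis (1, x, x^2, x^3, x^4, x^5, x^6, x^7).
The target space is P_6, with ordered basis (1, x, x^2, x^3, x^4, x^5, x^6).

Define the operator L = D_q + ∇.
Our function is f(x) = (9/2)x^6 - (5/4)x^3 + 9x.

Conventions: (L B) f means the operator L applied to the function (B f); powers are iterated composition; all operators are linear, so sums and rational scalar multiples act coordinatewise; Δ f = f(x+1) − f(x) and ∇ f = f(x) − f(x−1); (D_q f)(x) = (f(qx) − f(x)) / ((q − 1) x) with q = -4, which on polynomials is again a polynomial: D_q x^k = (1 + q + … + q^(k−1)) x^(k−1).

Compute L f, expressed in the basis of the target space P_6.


D_q f = -(7371/2)x^5 - (65/4)x^2 + 9
∇ f = 27x^5 - (135/2)x^4 + 90x^3 - (285/4)x^2 + (123/4)x + 13/4
(D_q + ∇) f = -(7317/2)x^5 - (135/2)x^4 + 90x^3 - (175/2)x^2 + (123/4)x + 49/4

the image equals g(x) = -(7317/2)x^5 - (135/2)x^4 + 90x^3 - (175/2)x^2 + (123/4)x + 49/4


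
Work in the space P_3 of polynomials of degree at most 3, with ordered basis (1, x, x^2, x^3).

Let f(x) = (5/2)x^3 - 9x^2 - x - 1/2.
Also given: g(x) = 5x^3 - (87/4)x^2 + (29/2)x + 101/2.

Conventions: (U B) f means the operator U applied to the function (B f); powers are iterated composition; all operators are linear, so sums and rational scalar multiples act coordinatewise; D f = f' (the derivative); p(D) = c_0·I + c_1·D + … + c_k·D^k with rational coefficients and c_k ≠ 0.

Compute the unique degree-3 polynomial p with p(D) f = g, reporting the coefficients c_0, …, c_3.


D^0 f = (5/2)x^3 - 9x^2 - x - 1/2
D^1 f = (15/2)x^2 - 18x - 1
D^2 f = 15x - 18
D^3 f = 15
matching coefficients of g against c_0 f + c_1 Df + … from the top degree down determines the c_i
solution: c_0 = 2, c_1 = -1/2, c_2 = 1/2, c_3 = 4

p(D) = 2·I − (1/2)·D + (1/2)·D^2 + 4·D^3, i.e. c_0 = 2, c_1 = -1/2, c_2 = 1/2, c_3 = 4


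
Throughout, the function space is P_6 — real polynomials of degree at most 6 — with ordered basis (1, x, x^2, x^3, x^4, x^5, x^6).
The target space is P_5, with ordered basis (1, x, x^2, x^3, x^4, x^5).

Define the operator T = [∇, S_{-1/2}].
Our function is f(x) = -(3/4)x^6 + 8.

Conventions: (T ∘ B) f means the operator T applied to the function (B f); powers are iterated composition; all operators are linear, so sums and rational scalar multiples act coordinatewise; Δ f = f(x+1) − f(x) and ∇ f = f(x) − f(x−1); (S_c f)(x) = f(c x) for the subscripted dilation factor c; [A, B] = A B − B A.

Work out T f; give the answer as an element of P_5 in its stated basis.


S_{-1/2} f = -(3/256)x^6 + 8
∇ S_{-1/2} f = -(9/128)x^5 + (45/256)x^4 - (15/64)x^3 + (45/256)x^2 - (9/128)x + 3/256
∇ f = -(9/2)x^5 + (45/4)x^4 - 15x^3 + (45/4)x^2 - (9/2)x + 3/4
S_{-1/2} ∇ f = (9/64)x^5 + (45/64)x^4 + (15/8)x^3 + (45/16)x^2 + (9/4)x + 3/4
[∇, S_{-1/2}] f = -(27/128)x^5 - (135/256)x^4 - (135/64)x^3 - (675/256)x^2 - (297/128)x - 189/256

the image equals g(x) = -(27/128)x^5 - (135/256)x^4 - (135/64)x^3 - (675/256)x^2 - (297/128)x - 189/256


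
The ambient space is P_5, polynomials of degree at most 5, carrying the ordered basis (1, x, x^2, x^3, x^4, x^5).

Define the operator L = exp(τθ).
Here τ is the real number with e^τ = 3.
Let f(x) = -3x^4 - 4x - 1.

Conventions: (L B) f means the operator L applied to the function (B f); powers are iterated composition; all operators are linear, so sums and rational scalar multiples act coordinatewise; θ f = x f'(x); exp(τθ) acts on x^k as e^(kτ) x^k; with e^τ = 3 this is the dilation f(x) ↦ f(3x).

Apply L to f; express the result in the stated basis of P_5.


the result is g(x) = -243x^4 - 12x - 1

exp(τθ) x^k = e^(kτ) x^k; with e^τ = 3 this sends x^k to 3^k x^k
x ↦ 3 x
x^4 ↦ 81 x^4
applying this coordinatewise to f: exp(τθ) f = -243x^4 - 12x - 1


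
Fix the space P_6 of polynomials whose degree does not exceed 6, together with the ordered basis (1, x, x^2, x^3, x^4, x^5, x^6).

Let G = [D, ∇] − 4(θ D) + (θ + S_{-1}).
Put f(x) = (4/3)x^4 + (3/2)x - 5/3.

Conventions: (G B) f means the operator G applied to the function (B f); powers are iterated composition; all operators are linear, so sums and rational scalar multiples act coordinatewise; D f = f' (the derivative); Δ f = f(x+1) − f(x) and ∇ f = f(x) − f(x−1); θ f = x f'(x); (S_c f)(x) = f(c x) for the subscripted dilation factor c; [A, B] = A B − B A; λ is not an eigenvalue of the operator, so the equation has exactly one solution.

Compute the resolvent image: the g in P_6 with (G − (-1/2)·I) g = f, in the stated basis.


write g with unknown coordinates in the stated basis and equate coefficients in (G − (-1/2)·I) g = f
solving from the highest basis element down gives g = (8/33)x^4 + (256/55)x^3 + (12288/385)x^2 + (197763/385)x - 10/9
check: G g = (40/33)x^4 - (128/55)x^3 - (6144/385)x^2 - (98304/385)x - 10/9
so G g − (-1/2)·g = (4/3)x^4 + (3/2)x - 5/3 = f ✓

the result is g(x) = (8/33)x^4 + (256/55)x^3 + (12288/385)x^2 + (197763/385)x - 10/9


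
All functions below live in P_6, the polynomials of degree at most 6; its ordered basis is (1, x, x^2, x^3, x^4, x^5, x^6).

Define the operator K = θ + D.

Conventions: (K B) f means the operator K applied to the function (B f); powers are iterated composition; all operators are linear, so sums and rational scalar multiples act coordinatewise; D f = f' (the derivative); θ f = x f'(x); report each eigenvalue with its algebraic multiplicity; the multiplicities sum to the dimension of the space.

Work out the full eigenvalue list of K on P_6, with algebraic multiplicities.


image of 1: 0
image of x: x + 1
image of x^2: 2x^2 + 2x
image of x^3: 3x^3 + 3x^2
image of x^4: 4x^4 + 4x^3
image of x^5: 5x^5 + 5x^4
image of x^6: 6x^6 + 6x^5
the matrix is upper triangular; its diagonal is (0, 1, 2, 3, 4, 5, 6)
for a triangular matrix the eigenvalues are the diagonal entries, with algebraic multiplicity their repetition count

λ = 0 (multiplicity 1), λ = 1 (multiplicity 1), λ = 2 (multiplicity 1), λ = 3 (multiplicity 1), λ = 4 (multiplicity 1), λ = 5 (multiplicity 1), λ = 6 (multiplicity 1)


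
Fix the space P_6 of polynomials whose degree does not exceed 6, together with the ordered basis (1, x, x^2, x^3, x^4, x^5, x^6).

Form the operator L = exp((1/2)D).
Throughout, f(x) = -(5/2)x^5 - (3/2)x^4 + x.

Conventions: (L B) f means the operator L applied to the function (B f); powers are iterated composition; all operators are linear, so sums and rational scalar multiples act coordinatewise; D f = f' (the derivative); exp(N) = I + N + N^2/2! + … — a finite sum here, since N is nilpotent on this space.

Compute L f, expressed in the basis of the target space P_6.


order-1 term: -(25/4)x^4 - 3x^3 + 1/2
order-2 term: -(25/4)x^3 - (9/4)x^2
order-3 term: -(25/8)x^2 - (3/4)x
order-4 term: -(25/32)x - 3/32
order-5 term: -5/64
the series for exp((1/2)D) f terminates at order 5
exp((1/2)D) f = -(5/2)x^5 - (31/4)x^4 - (37/4)x^3 - (43/8)x^2 - (17/32)x + 21/64

the image equals g(x) = -(5/2)x^5 - (31/4)x^4 - (37/4)x^3 - (43/8)x^2 - (17/32)x + 21/64


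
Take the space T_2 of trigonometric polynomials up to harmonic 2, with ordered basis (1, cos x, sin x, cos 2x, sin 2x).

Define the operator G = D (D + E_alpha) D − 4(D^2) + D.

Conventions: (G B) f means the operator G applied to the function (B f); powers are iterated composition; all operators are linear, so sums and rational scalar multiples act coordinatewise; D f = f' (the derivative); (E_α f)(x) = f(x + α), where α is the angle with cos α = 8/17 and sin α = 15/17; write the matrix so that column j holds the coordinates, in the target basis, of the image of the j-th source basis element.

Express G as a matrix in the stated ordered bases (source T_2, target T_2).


image of 1: 0
image of cos x: (60/17)cos x + (15/17)sin x
image of sin x: -(15/17)cos x + (60/17)sin x
image of cos 2x: (5268/289)cos 2x + (2694/289)sin 2x
image of sin 2x: -(2694/289)cos 2x + (5268/289)sin 2x
each image's coordinates form column j of the matrix

the matrix is [[0, 0, 0, 0, 0]; [0, 60/17, -15/17, 0, 0]; [0, 15/17, 60/17, 0, 0]; [0, 0, 0, 5268/289, -2694/289]; [0, 0, 0, 2694/289, 5268/289]] (rows listed top to bottom)


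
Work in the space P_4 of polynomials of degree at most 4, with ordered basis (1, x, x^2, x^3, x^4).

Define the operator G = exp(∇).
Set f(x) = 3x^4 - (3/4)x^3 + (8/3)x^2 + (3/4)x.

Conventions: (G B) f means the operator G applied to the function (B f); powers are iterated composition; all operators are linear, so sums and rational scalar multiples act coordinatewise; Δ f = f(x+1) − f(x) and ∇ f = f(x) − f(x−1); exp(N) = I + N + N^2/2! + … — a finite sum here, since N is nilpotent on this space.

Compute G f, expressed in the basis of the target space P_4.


the image equals g(x) = 3x^4 + (45/4)x^3 + (5/12)x^2 - (71/12)x + 9/2

order-1 term: 12x^3 - (81/4)x^2 + (235/12)x - 17/3
order-2 term: 18x^2 - (153/4)x + 311/12
order-3 term: 12x - 75/4
order-4 term: 3
the series for exp(∇) f terminates at order 4
exp(∇) f = 3x^4 + (45/4)x^3 + (5/12)x^2 - (71/12)x + 9/2


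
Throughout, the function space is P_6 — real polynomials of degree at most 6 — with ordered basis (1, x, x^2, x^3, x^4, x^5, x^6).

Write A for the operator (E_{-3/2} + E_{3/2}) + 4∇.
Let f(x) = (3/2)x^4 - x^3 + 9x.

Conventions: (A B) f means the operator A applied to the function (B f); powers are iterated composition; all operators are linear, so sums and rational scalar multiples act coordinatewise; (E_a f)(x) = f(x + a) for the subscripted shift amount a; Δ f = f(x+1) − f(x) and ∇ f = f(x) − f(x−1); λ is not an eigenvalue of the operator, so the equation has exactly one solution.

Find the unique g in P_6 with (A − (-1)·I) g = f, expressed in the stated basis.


g(x) = (1/2)x^4 - 3x^3 + (23/2)x^2 - (173/6)x + 5689/144

write g with unknown coordinates in the stated basis and equate coefficients in (A − (-1)·I) g = f
solving from the highest basis element down gives g = (1/2)x^4 - 3x^3 + (23/2)x^2 - (173/6)x + 5689/144
check: A g = x^4 + 2x^3 - (23/2)x^2 + (227/6)x - 5689/144
so A g − (-1)·g = (3/2)x^4 - x^3 + 9x = f ✓


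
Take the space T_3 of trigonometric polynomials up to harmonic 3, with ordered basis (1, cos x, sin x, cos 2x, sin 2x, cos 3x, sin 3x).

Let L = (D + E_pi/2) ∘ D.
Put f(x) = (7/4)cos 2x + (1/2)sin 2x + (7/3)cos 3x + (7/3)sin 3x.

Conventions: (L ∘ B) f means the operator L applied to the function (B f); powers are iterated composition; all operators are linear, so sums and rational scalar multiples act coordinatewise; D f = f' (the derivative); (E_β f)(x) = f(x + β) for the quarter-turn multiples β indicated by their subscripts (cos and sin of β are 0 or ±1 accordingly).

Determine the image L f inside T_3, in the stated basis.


g(x) = -8cos 2x + (3/2)sin 2x - 14cos 3x - 14sin 3x

D f = cos 2x - (7/2)sin 2x + 7cos 3x - 7sin 3x
D D f = -7cos 2x - 2sin 2x - 21cos 3x - 21sin 3x
E_pi/2 D f = -cos 2x + (7/2)sin 2x + 7cos 3x + 7sin 3x
(D + E_pi/2) D f = -8cos 2x + (3/2)sin 2x - 14cos 3x - 14sin 3x


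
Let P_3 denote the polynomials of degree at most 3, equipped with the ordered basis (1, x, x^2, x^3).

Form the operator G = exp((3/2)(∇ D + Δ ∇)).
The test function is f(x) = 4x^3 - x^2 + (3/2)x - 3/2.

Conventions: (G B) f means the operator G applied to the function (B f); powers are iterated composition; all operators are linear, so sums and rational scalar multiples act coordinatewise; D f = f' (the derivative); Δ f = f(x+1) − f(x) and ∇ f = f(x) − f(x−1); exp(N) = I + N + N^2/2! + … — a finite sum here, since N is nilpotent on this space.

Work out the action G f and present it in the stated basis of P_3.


the image equals g(x) = 4x^3 - x^2 + (147/2)x - 51/2

order-1 term: 72x - 24
the series for exp((3/2)(∇ D + Δ ∇)) f terminates at order 1
exp((3/2)(∇ D + Δ ∇)) f = 4x^3 - x^2 + (147/2)x - 51/2


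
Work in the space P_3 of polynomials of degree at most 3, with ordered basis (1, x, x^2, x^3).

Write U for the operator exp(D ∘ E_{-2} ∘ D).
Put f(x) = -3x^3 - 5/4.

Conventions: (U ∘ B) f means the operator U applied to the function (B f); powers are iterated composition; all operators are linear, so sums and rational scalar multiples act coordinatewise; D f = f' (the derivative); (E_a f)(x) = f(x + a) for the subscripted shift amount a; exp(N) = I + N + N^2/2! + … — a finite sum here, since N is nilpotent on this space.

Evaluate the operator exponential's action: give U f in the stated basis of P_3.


order-1 term: -18x + 36
the series for exp(D ∘ E_{-2} ∘ D) f terminates at order 1
exp(D ∘ E_{-2} ∘ D) f = -3x^3 - 18x + 139/4

the image equals g(x) = -3x^3 - 18x + 139/4


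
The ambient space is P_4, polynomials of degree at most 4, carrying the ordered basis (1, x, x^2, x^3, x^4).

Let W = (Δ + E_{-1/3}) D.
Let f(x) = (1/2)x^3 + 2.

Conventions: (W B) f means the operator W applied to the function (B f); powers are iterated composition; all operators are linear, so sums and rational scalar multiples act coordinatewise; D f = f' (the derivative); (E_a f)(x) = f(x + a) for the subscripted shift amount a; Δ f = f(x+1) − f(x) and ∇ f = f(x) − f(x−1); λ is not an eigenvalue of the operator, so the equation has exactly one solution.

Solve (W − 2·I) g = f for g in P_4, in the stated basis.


the result is g(x) = -(1/4)x^3 - (3/8)x^2 - (7/8)x - 101/48

write g with unknown coordinates in the stated basis and equate coefficients in (W − 2·I) g = f
solving from the highest basis element down gives g = -(1/4)x^3 - (3/8)x^2 - (7/8)x - 101/48
check: W g = -(3/4)x^2 - (7/4)x - 53/24
so W g − 2·g = (1/2)x^3 + 2 = f ✓


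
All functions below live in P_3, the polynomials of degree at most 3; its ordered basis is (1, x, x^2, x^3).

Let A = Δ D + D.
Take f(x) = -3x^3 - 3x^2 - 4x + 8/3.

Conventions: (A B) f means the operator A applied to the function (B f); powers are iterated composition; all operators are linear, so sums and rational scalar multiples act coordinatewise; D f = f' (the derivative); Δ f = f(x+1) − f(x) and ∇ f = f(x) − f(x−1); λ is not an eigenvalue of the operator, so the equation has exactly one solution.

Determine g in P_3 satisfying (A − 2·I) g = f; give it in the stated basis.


write g with unknown coordinates in the stated basis and equate coefficients in (A − 2·I) g = f
solving from the highest basis element down gives g = (3/2)x^3 + (15/4)x^2 + (41/4)x + 235/24
check: A g = (9/2)x^2 + (33/2)x + 89/4
so A g − 2·g = -3x^3 - 3x^2 - 4x + 8/3 = f ✓

g(x) = (3/2)x^3 + (15/4)x^2 + (41/4)x + 235/24


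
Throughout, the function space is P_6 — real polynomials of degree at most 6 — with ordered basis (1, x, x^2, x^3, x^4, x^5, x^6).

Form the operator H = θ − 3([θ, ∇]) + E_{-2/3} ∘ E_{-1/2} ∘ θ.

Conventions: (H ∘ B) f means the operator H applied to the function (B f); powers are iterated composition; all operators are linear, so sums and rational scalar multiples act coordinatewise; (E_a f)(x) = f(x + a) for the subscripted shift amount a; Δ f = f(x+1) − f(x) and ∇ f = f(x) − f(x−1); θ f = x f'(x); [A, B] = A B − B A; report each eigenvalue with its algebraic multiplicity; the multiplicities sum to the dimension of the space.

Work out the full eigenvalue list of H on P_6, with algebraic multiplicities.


image of 1: 0
image of x: 2x + 11/6
image of x^2: 4x^2 + (4/3)x - 59/18
image of x^3: 6x^3 - (3/2)x^2 - (23/4)x + 305/72
image of x^4: 8x^4 - (20/3)x^3 - (10/3)x^2 + (286/27)x - 1487/324
image of x^5: 10x^5 - (85/6)x^4 + (145/18)x^3 + (1145/108)x^2 - (17735/1296)x + 32605/7776
image of x^6: 12x^6 - 24x^5 + (65/2)x^4 - (95/9)x^3 - (955/72)x^2 + (2633/216)x - 22319/7776
the matrix is upper triangular; its diagonal is (0, 2, 4, 6, 8, 10, 12)
for a triangular matrix the eigenvalues are the diagonal entries, with algebraic multiplicity their repetition count

λ = 0 (multiplicity 1), λ = 2 (multiplicity 1), λ = 4 (multiplicity 1), λ = 6 (multiplicity 1), λ = 8 (multiplicity 1), λ = 10 (multiplicity 1), λ = 12 (multiplicity 1)


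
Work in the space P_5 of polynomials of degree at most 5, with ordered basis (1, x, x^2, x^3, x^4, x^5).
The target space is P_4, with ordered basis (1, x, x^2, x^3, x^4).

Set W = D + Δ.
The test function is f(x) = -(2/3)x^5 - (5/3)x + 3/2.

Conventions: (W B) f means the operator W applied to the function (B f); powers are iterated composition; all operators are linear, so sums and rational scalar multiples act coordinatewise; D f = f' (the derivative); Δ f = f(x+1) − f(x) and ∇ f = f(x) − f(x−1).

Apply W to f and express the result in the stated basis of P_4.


D f = -(10/3)x^4 - 5/3
Δ f = -(10/3)x^4 - (20/3)x^3 - (20/3)x^2 - (10/3)x - 7/3
(D + Δ) f = -(20/3)x^4 - (20/3)x^3 - (20/3)x^2 - (10/3)x - 4

the image equals g(x) = -(20/3)x^4 - (20/3)x^3 - (20/3)x^2 - (10/3)x - 4


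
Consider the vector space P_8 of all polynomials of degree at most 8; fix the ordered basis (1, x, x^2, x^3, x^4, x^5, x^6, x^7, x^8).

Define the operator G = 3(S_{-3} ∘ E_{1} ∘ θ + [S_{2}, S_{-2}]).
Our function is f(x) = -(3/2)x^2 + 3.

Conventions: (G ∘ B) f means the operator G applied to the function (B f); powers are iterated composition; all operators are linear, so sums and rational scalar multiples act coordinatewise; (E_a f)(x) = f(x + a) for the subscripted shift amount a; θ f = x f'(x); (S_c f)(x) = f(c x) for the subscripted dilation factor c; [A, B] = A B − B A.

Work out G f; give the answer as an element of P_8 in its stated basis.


θ f = -3x^2
E_{1} θ f = -3x^2 - 6x - 3
S_{-3} E_{1} θ f = -27x^2 + 18x - 3
S_{-2} f = -6x^2 + 3
S_{2} S_{-2} f = -24x^2 + 3
S_{2} f = -6x^2 + 3
S_{-2} S_{2} f = -24x^2 + 3
[S_{2}, S_{-2}] f = 0
(S_{-3} ∘ E_{1} ∘ θ + [S_{2}, S_{-2}]) f = -27x^2 + 18x - 3
(3(S_{-3} ∘ E_{1} ∘ θ + [S_{2}, S_{-2}])) f = -81x^2 + 54x - 9

the image equals g(x) = -81x^2 + 54x - 9


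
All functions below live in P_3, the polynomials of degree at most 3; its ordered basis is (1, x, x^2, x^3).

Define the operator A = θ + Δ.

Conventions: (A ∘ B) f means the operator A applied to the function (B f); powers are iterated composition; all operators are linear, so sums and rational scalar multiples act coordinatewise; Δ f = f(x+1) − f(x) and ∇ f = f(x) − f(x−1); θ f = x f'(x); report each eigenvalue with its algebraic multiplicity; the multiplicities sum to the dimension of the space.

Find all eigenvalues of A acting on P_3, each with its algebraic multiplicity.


image of 1: 0
image of x: x + 1
image of x^2: 2x^2 + 2x + 1
image of x^3: 3x^3 + 3x^2 + 3x + 1
the matrix is upper triangular; its diagonal is (0, 1, 2, 3)
for a triangular matrix the eigenvalues are the diagonal entries, with algebraic multiplicity their repetition count

λ = 0 (multiplicity 1), λ = 1 (multiplicity 1), λ = 2 (multiplicity 1), λ = 3 (multiplicity 1)


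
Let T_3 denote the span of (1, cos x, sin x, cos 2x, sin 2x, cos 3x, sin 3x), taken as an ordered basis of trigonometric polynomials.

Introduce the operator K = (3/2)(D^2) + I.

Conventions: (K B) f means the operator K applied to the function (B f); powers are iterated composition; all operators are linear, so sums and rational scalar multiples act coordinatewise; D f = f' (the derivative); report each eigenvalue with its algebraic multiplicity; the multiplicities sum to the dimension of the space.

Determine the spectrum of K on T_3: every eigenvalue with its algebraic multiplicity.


λ = -25/2 (multiplicity 2), λ = -5 (multiplicity 2), λ = -1/2 (multiplicity 2), λ = 1 (multiplicity 1)

image of 1: 1
image of cos x: -(1/2)cos x
image of sin x: -(1/2)sin x
image of cos 2x: -5cos 2x
image of sin 2x: -5sin 2x
image of cos 3x: -(25/2)cos 3x
image of sin 3x: -(25/2)sin 3x
the matrix is diagonal; its diagonal is (1, -1/2, -1/2, -5, -5, -25/2, -25/2)
for a triangular matrix the eigenvalues are the diagonal entries, with algebraic multiplicity their repetition count


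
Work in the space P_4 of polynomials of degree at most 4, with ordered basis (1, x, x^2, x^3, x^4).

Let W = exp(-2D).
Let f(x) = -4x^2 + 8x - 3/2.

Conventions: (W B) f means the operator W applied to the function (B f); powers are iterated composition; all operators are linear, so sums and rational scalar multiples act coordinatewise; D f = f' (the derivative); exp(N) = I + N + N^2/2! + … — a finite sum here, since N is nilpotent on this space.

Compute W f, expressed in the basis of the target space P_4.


the result is g(x) = -4x^2 + 24x - 67/2

order-1 term: 16x - 16
order-2 term: -16
the series for exp(-2D) f terminates at order 2
exp(-2D) f = -4x^2 + 24x - 67/2


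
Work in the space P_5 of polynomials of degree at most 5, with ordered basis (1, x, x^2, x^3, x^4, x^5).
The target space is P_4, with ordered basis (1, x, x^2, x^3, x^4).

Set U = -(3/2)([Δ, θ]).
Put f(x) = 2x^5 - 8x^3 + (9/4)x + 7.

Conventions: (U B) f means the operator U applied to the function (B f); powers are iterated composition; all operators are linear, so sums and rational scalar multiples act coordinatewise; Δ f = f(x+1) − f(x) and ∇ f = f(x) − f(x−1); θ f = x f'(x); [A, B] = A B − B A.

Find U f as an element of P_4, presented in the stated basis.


g(x) = -15x^4 - 60x^3 - 54x^2 + 12x + 141/8

θ f = 10x^5 - 24x^3 + (9/4)x
Δ θ f = 50x^4 + 100x^3 + 28x^2 - 22x - 47/4
Δ f = 10x^4 + 20x^3 - 4x^2 - 14x - 15/4
θ Δ f = 40x^4 + 60x^3 - 8x^2 - 14x
[Δ, θ] f = 10x^4 + 40x^3 + 36x^2 - 8x - 47/4
(-(3/2)([Δ, θ])) f = -15x^4 - 60x^3 - 54x^2 + 12x + 141/8


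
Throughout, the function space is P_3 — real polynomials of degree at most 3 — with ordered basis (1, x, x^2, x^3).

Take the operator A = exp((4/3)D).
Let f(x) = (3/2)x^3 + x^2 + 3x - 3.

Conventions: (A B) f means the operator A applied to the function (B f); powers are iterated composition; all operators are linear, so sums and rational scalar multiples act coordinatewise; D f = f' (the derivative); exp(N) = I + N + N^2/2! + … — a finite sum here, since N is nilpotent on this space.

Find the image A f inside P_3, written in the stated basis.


order-1 term: 6x^2 + (8/3)x + 4
order-2 term: 8x + 16/9
order-3 term: 32/9
the series for exp((4/3)D) f terminates at order 3
exp((4/3)D) f = (3/2)x^3 + 7x^2 + (41/3)x + 19/3

the result is g(x) = (3/2)x^3 + 7x^2 + (41/3)x + 19/3
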